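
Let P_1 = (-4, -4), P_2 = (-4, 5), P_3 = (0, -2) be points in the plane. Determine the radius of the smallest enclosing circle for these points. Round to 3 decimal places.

4.507

Side lengths²: P_1P_2² = 81, P_1P_3² = 20, P_2P_3² = 65.
Since P_1P_2² = 81 < 65 + 20 = 85, the triangle is acute, so the smallest enclosing circle is the circumcircle.
Circumcentre = (-3.75, 0.5), r² = 20.3125.
r = √(20.3125) ≈ 4.507.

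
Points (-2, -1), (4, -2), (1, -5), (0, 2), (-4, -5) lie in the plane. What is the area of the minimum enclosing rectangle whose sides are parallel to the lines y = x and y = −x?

In coordinates u = x + y, v = x − y the rectangle is axis-aligned; the map (x,y)→(u,v) scales areas by 2.
u-values: -3, 2, -4, 2, -9; range = 2 − (-9) = 11.
v-values: -1, 6, 6, -2, 1; range = 6 − (-2) = 8.
Area = (11 × 8) / 2 = 44.

44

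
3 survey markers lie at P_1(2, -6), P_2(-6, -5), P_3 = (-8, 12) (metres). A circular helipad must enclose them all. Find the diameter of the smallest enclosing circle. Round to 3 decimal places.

Side lengths²: P_1P_2² = 65, P_1P_3² = 424, P_2P_3² = 293.
Since P_1P_3² = 424 ≥ 293 + 65 = 358, the angle opposite P_1P_3 is not acute, so the smallest enclosing circle has P_1P_3 as diameter.
Centre = midpoint of P_1P_3 = (-3, 3), r² = 424/4 = 106.
Diameter = 2r = 2√106 ≈ 20.591.

20.591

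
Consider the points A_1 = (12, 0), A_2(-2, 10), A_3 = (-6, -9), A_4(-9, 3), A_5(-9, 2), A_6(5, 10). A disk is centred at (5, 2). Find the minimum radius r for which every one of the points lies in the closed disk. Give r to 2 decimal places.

The required radius is the distance from (5, 2) to the farthest point.
Squared distances: 53, 113, 242, 197, 196, 64.
Maximum is 242, attained at A_3.
r = √242 ≈ 15.56.

15.56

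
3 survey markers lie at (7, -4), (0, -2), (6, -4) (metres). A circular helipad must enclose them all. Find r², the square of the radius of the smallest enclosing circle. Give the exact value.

13.25

Call the three points A, B, C in the order given.
Side lengths²: AB² = 53, AC² = 1, BC² = 40.
Since AB² = 53 ≥ 40 + 1 = 41, the angle opposite AB is not acute, so the smallest enclosing circle has AB as diameter.
Centre = midpoint of AB = (3.5, -3), r² = 53/4 = 13.25.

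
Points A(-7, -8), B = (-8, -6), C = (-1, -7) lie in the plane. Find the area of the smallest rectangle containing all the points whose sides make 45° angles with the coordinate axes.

In coordinates u = x + y, v = x − y the rectangle is axis-aligned; the map (x,y)→(u,v) scales areas by 2.
u-values: -15, -14, -8; range = -8 − (-15) = 7.
v-values: 1, -2, 6; range = 6 − (-2) = 8.
Area = (7 × 8) / 2 = 28.

28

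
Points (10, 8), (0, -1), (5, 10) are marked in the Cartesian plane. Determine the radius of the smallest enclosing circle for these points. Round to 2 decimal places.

Call the three points A, B, C in the order given.
Side lengths²: AB² = 181, AC² = 29, BC² = 146.
Since AB² = 181 ≥ 146 + 29 = 175, the angle opposite AB is not acute, so the smallest enclosing circle has AB as diameter.
Centre = midpoint of AB = (5, 3.5), r² = 181/4 = 45.25.
r = √(45.25) ≈ 6.73.

6.73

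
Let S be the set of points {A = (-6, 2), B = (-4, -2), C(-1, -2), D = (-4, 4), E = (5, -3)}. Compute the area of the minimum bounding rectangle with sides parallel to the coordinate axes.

77

x ranges over [-6, 5], width 11.
y ranges over [-3, 4], height 7.
Area = 11 × 7 = 77.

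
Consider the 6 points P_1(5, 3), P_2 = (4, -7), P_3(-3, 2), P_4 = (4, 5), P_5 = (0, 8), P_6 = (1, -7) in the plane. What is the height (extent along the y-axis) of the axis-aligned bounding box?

15

max y = 8, min y = -7, so height = 15.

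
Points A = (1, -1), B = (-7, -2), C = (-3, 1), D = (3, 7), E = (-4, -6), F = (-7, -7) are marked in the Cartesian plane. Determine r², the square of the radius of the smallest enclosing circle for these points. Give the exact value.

74

The minimum enclosing circle of a finite set is fixed by two of the points (as a diameter) or three (as a circumcircle).
The farthest pair is D–F with squared distance 296. The circle on this segment as diameter has centre (-2, 0) and r² = 296/4 = 74.
Check A: distance² to centre = 10 ≤ 74, so it lies inside.
All remaining points lie in this disk, and no smaller disk contains both endpoints, so this is the minimum enclosing circle.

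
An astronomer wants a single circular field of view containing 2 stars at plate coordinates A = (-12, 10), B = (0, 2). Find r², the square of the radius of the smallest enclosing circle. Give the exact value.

The smallest circle enclosing two points has them as diameter endpoints.
Centre = midpoint = (-6, 6); r² = |AB|²/4 = 208/4 = 52.

52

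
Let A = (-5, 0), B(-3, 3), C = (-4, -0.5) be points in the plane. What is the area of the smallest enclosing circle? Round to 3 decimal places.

10.569

Side lengths²: AB² = 13, AC² = 1.25, BC² = 13.25.
Since BC² = 13.25 < 13 + 1.25 = 14.25, the triangle is acute, so the smallest enclosing circle is the circumcircle.
Circumcentre = (-3.71875, 1.3125), r² = 3.3642578125.
Area = π·r² = π·3.3642578125 ≈ 10.569.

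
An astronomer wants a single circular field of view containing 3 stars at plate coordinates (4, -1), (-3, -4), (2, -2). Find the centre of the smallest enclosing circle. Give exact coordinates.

(0.5, -2.5)

Call the three points A, B, C in the order given.
Side lengths²: AB² = 58, AC² = 5, BC² = 29.
Since AB² = 58 ≥ 29 + 5 = 34, the angle opposite AB is not acute, so the smallest enclosing circle has AB as diameter.
Centre = midpoint of AB = (0.5, -2.5), r² = 58/4 = 14.5.
Centre = (0.5, -2.5).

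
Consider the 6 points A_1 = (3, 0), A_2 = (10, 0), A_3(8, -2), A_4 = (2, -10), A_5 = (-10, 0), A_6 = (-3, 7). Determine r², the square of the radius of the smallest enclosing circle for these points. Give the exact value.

The minimum enclosing circle of a finite set is fixed by two of the points (as a diameter) or three (as a circumcircle).
The minimum enclosing circle is determined by three boundary points: A_2, A_4, A_5.
Their circumcentre is (0, -0.2) with r² = 100.04.
The farthest remaining point A_3 is at distance² 67.24 ≤ 100.04.

100.04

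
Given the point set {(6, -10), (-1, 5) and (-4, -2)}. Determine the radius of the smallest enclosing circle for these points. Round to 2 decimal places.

8.28

Call the three points A, B, C in the order given.
Side lengths²: AB² = 274, AC² = 164, BC² = 58.
Since AB² = 274 ≥ 164 + 58 = 222, the angle opposite AB is not acute, so the smallest enclosing circle has AB as diameter.
Centre = midpoint of AB = (2.5, -2.5), r² = 274/4 = 68.5.
r = √(68.5) ≈ 8.28.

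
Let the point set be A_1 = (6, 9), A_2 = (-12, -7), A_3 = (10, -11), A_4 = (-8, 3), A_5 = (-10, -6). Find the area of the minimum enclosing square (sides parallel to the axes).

The bounding box has width 22 and height 20.
An axis-aligned square enclosing the set must have side ≥ max(width, height).
So the minimum side is max(22, 20) = 22.
Area = 22² = 484.

484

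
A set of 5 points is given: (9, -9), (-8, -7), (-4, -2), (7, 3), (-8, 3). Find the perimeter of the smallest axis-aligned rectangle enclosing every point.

58

Width = max x − min x = 9 − (-8) = 17.
Height = max y − min y = 3 − (-9) = 12.
Perimeter = 2(17 + 12) = 58.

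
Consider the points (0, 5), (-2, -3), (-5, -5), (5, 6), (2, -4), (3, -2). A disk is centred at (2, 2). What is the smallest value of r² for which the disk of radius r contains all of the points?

98

The required radius is the distance from (2, 2) to the farthest point.
Squared distances: 13, 41, 98, 25, 36, 17.
Maximum is 98, attained at (-5, -5).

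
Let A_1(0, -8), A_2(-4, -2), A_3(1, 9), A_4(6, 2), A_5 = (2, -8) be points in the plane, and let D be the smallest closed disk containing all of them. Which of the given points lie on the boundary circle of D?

The minimum enclosing circle of a finite set is fixed by two of the points (as a diameter) or three (as a circumcircle).
The minimum enclosing circle is determined by three boundary points: A_1, A_3, A_5.
Their circumcentre is (1, 8/17) with r² = 21025/289.
The farthest remaining point A_2 is at distance² 8989/289 ≤ 21025/289.
The points at distance exactly r from the centre are A_1, A_3, A_5 — 3 points.

A_1, A_3, A_5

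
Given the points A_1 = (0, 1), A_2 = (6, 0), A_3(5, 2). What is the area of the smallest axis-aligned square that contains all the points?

36

The bounding box has width 6 and height 2.
An axis-aligned square enclosing the set must have side ≥ max(width, height).
So the minimum side is max(6, 2) = 6.
Area = 6² = 36.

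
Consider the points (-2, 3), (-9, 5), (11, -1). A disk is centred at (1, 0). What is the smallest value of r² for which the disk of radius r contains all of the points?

The required radius is the distance from (1, 0) to the farthest point.
Squared distances: 18, 125, 101.
Maximum is 125, attained at (-9, 5).

125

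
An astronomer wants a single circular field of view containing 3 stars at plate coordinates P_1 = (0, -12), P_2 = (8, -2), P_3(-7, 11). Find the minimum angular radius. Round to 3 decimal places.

12.021

Side lengths²: P_1P_2² = 164, P_1P_3² = 578, P_2P_3² = 394.
Since P_1P_3² = 578 ≥ 394 + 164 = 558, the angle opposite P_1P_3 is not acute, so the smallest enclosing circle has P_1P_3 as diameter.
Centre = midpoint of P_1P_3 = (-3.5, -0.5), r² = 578/4 = 144.5.
r = √(144.5) ≈ 12.021.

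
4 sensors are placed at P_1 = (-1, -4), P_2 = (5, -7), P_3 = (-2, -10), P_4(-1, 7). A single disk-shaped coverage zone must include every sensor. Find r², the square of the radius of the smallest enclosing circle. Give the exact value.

The farthest pair is P_3–P_4 with squared distance 290. The circle on this segment as diameter has centre (-1.5, -1.5) and r² = 290/4 = 72.5.
Check P_1: distance² to centre = 6.5 ≤ 72.5, so it lies inside.
All remaining points lie in this disk, and no smaller disk contains both endpoints, so this is the minimum enclosing circle.

72.5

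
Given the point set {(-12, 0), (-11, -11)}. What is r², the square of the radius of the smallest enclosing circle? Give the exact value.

30.5

The smallest circle enclosing two points has them as diameter endpoints.
Centre = midpoint = (-11.5, -5.5); r² = |(-12, 0)−(-11, -11)|²/4 = 122/4 = 30.5.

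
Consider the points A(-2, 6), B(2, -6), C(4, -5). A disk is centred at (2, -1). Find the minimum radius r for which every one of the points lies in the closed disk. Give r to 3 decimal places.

The required radius is the distance from (2, -1) to the farthest point.
Squared distances: 65, 25, 20.
Maximum is 65, attained at A.
r = √65 ≈ 8.062.

8.062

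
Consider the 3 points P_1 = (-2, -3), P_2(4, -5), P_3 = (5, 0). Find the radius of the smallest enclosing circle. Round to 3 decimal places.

Side lengths²: P_1P_2² = 40, P_1P_3² = 58, P_2P_3² = 26.
Since P_1P_3² = 58 < 40 + 26 = 66, the triangle is acute, so the smallest enclosing circle is the circumcircle.
Circumcentre = (1.6875, -1.9375), r² = 14.7265625.
r = √(14.7265625) ≈ 3.838.

3.838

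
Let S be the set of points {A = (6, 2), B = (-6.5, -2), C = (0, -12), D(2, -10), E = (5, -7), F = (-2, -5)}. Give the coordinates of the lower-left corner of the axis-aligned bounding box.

(-6.5, -12)

x-range [-6.5, 6], y-range [-12, 2].
The lower-left corner is (-6.5, -12).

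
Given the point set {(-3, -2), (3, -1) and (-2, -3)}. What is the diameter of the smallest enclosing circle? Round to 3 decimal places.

Call the three points A, B, C in the order given.
Side lengths²: AB² = 37, AC² = 2, BC² = 29.
Since AB² = 37 ≥ 29 + 2 = 31, the angle opposite AB is not acute, so the smallest enclosing circle has AB as diameter.
Centre = midpoint of AB = (0, -1.5), r² = 37/4 = 9.25.
Diameter = 2r = 2√(9.25) ≈ 6.083.

6.083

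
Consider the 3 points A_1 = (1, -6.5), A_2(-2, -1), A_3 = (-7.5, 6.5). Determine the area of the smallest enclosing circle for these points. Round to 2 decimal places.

189.48

Side lengths²: A_1A_2² = 39.25, A_1A_3² = 241.25, A_2A_3² = 86.5.
Since A_1A_3² = 241.25 ≥ 86.5 + 39.25 = 125.75, the angle opposite A_1A_3 is not acute, so the smallest enclosing circle has A_1A_3 as diameter.
Centre = midpoint of A_1A_3 = (-3.25, 0), r² = 241.25/4 = 60.3125.
Area = π·r² = π·60.3125 ≈ 189.48.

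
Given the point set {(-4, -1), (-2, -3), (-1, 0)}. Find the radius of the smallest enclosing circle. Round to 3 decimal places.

1.768

Call the three points A, B, C in the order given.
Side lengths²: AB² = 8, AC² = 10, BC² = 10.
Since BC² = 10 < 10 + 8 = 18, the triangle is acute, so the smallest enclosing circle is the circumcircle.
Circumcentre = (-2.25, -1.25), r² = 3.125.
r = √(3.125) ≈ 1.768.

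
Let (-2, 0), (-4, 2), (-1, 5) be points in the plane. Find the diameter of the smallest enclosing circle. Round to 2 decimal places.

Call the three points A, B, C in the order given.
Side lengths²: AB² = 8, AC² = 26, BC² = 18.
Since AC² = 26 ≥ 18 + 8 = 26, the angle opposite AC is not acute, so the smallest enclosing circle has AC as diameter.
Centre = midpoint of AC = (-1.5, 2.5), r² = 26/4 = 6.5.
Diameter = 2r = 2√(6.5) ≈ 5.10.

5.10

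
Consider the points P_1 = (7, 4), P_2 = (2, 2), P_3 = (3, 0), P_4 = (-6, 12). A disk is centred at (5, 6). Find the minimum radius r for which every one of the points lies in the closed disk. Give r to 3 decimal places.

12.530

The required radius is the distance from (5, 6) to the farthest point.
Squared distances: 8, 25, 40, 157.
Maximum is 157, attained at P_4.
r = √157 ≈ 12.530.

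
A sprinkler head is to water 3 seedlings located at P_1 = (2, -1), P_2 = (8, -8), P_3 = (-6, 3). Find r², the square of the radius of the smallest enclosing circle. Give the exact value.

Side lengths²: P_1P_2² = 85, P_1P_3² = 80, P_2P_3² = 317.
Since P_2P_3² = 317 ≥ 85 + 80 = 165, the angle opposite P_2P_3 is not acute, so the smallest enclosing circle has P_2P_3 as diameter.
Centre = midpoint of P_2P_3 = (1, -2.5), r² = 317/4 = 79.25.

79.25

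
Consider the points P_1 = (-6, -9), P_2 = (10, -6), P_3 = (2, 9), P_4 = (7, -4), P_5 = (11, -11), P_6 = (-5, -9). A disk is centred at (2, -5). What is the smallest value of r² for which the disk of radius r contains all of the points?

The required radius is the distance from (2, -5) to the farthest point.
Squared distances: 80, 65, 196, 26, 117, 65.
Maximum is 196, attained at P_3.

196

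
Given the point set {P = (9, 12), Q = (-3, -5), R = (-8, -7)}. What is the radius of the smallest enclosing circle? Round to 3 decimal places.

12.748

Side lengths²: PQ² = 433, PR² = 650, QR² = 29.
Since PR² = 650 ≥ 433 + 29 = 462, the angle opposite PR is not acute, so the smallest enclosing circle has PR as diameter.
Centre = midpoint of PR = (0.5, 2.5), r² = 650/4 = 162.5.
r = √(162.5) ≈ 12.748.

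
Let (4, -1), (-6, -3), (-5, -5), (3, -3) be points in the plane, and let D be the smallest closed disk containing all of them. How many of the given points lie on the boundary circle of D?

A smallest enclosing disk is always determined by at most three of the input points on its boundary.
The farthest pair is (4, -1)–(-6, -3) with squared distance 104. The circle on this segment as diameter has centre (-1, -2) and r² = 104/4 = 26.
Check (-5, -5): distance² to centre = 25 ≤ 26, so it lies inside.
All remaining points lie in this disk, and no smaller disk contains both endpoints, so this is the minimum enclosing circle.
The points at distance exactly r from the centre are (4, -1), (-6, -3) — 2 points.

2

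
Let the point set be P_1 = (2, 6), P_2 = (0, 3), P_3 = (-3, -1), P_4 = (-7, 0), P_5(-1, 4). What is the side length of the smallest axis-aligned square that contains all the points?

9

The bounding box has width 9 and height 7.
An axis-aligned square enclosing the set must have side ≥ max(width, height).
So the minimum side is max(9, 7) = 9.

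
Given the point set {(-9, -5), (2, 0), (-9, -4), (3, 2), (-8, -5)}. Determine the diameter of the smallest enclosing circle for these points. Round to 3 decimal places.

A smallest enclosing disk is always determined by at most three of the input points on its boundary.
The farthest pair is (-9, -5)–(3, 2) with squared distance 193. The circle on this segment as diameter has centre (-3, -1.5) and r² = 193/4 = 48.25.
Check (2, 0): distance² to centre = 27.25 ≤ 48.25, so it lies inside.
All remaining points lie in this disk, and no smaller disk contains both endpoints, so this is the minimum enclosing circle.
Diameter = 2r = 2√(48.25) ≈ 13.892.

13.892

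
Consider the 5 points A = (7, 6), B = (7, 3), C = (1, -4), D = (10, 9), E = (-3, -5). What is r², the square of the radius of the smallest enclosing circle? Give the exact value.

The farthest pair is D–E with squared distance 365. The circle on this segment as diameter has centre (3.5, 2) and r² = 365/4 = 91.25.
Check A: distance² to centre = 28.25 ≤ 91.25, so it lies inside.
All remaining points lie in this disk, and no smaller disk contains both endpoints, so this is the minimum enclosing circle.

91.25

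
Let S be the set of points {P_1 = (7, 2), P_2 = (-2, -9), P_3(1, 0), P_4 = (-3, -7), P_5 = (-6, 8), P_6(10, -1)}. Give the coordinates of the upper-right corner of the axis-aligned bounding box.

(10, 8)

x-range [-6, 10], y-range [-9, 8].
The upper-right corner is (10, 8).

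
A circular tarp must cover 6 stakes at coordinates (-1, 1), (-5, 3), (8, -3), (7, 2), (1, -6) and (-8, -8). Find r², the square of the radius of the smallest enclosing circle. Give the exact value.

The minimum enclosing circle of a finite set is fixed by two of the points (as a diameter) or three (as a circumcircle).
The farthest pair is (7, 2)–(-8, -8) with squared distance 325. The circle on this segment as diameter has centre (-0.5, -3) and r² = 325/4 = 81.25.
Check (-1, 1): distance² to centre = 16.25 ≤ 81.25, so it lies inside.
All remaining points lie in this disk, and no smaller disk contains both endpoints, so this is the minimum enclosing circle.

81.25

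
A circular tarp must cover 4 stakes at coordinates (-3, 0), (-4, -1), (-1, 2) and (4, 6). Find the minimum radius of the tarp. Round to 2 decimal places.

5.32

The farthest pair is (-4, -1)–(4, 6) with squared distance 113. The circle on this segment as diameter has centre (0, 2.5) and r² = 113/4 = 28.25.
Check (-3, 0): distance² to centre = 15.25 ≤ 28.25, so it lies inside.
All remaining points lie in this disk, and no smaller disk contains both endpoints, so this is the minimum enclosing circle.
r = √(28.25) ≈ 5.32.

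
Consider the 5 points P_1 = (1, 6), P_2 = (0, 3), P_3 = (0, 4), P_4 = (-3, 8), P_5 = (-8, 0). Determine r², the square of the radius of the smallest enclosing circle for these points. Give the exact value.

A smallest enclosing disk is always determined by at most three of the input points on its boundary.
The farthest pair is P_1–P_5 with squared distance 117. The circle on this segment as diameter has centre (-3.5, 3) and r² = 117/4 = 29.25.
Check P_2: distance² to centre = 12.25 ≤ 29.25, so it lies inside.
All remaining points lie in this disk, and no smaller disk contains both endpoints, so this is the minimum enclosing circle.

29.25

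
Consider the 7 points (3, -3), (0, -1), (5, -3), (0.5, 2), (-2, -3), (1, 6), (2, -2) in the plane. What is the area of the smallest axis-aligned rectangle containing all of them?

63

x ranges over [-2, 5], width 7.
y ranges over [-3, 6], height 9.
Area = 7 × 9 = 63.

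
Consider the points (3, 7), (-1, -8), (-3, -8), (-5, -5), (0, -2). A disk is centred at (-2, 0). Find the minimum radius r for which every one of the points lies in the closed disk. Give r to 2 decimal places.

8.60

The required radius is the distance from (-2, 0) to the farthest point.
Squared distances: 74, 65, 65, 34, 8.
Maximum is 74, attained at (3, 7).
r = √74 ≈ 8.60.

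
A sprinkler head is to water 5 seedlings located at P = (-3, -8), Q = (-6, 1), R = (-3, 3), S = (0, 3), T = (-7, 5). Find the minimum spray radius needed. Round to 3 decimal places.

6.801

The minimum enclosing circle of a finite set is fixed by two of the points (as a diameter) or three (as a circumcircle).
The farthest pair is P–T with squared distance 185. The circle on this segment as diameter has centre (-5, -1.5) and r² = 185/4 = 46.25.
Check Q: distance² to centre = 7.25 ≤ 46.25, so it lies inside.
All remaining points lie in this disk, and no smaller disk contains both endpoints, so this is the minimum enclosing circle.
r = √(46.25) ≈ 6.801.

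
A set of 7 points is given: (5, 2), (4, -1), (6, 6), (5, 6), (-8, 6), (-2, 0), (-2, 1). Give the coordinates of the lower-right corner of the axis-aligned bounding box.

x-range [-8, 6], y-range [-1, 6].
The lower-right corner is (6, -1).

(6, -1)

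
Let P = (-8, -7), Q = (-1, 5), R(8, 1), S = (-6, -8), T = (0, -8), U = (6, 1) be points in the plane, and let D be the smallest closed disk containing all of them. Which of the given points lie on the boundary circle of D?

The farthest pair is P–R with squared distance 320. The circle on this segment as diameter has centre (0, -3) and r² = 320/4 = 80.
Check Q: distance² to centre = 65 ≤ 80, so it lies inside.
All remaining points lie in this disk, and no smaller disk contains both endpoints, so this is the minimum enclosing circle.
The points at distance exactly r from the centre are P, R — 2 points.

P, R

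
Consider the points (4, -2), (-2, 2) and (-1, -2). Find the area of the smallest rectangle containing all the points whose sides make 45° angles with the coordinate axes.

25

In coordinates u = x + y, v = x − y the rectangle is axis-aligned; the map (x,y)→(u,v) scales areas by 2.
u-values: 2, 0, -3; range = 2 − (-3) = 5.
v-values: 6, -4, 1; range = 6 − (-4) = 10.
Area = (5 × 10) / 2 = 25.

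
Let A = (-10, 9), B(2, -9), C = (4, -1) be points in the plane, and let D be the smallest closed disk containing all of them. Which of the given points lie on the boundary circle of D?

A, B

Side lengths²: AB² = 468, AC² = 296, BC² = 68.
Since AB² = 468 ≥ 296 + 68 = 364, the angle opposite AB is not acute, so the smallest enclosing circle has AB as diameter.
Centre = midpoint of AB = (-4, 0), r² = 468/4 = 117.
The points at distance exactly r from the centre are A, B — 2 points.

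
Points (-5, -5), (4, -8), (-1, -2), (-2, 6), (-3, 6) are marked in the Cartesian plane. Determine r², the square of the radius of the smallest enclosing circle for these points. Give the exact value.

By Welzl's lemma the MEC is supported by two points (diametrically opposite) or three points (on a circumcircle).
The farthest pair is (4, -8)–(-3, 6) with squared distance 245. The circle on this segment as diameter has centre (0.5, -1) and r² = 245/4 = 61.25.
Check (-5, -5): distance² to centre = 46.25 ≤ 61.25, so it lies inside.
All remaining points lie in this disk, and no smaller disk contains both endpoints, so this is the minimum enclosing circle.

61.25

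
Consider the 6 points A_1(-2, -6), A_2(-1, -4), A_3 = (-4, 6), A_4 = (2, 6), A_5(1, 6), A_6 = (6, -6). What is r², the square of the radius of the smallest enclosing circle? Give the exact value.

A smallest enclosing disk is always determined by at most three of the input points on its boundary.
The farthest pair is A_3–A_6 with squared distance 244. The circle on this segment as diameter has centre (1, 0) and r² = 244/4 = 61.
Check A_1: distance² to centre = 45 ≤ 61, so it lies inside.
All remaining points lie in this disk, and no smaller disk contains both endpoints, so this is the minimum enclosing circle.

61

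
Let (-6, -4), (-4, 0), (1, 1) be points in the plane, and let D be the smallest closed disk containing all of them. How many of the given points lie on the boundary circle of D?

Call the three points A, B, C in the order given.
Side lengths²: AB² = 20, AC² = 74, BC² = 26.
Since AC² = 74 ≥ 26 + 20 = 46, the angle opposite AC is not acute, so the smallest enclosing circle has AC as diameter.
Centre = midpoint of AC = (-2.5, -1.5), r² = 74/4 = 18.5.
The points at distance exactly r from the centre are (-6, -4), (1, 1) — 2 points.

2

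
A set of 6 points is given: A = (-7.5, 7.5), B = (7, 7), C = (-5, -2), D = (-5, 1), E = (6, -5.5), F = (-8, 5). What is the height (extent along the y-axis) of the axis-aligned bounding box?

13

max y = 7.5, min y = -5.5, so height = 13.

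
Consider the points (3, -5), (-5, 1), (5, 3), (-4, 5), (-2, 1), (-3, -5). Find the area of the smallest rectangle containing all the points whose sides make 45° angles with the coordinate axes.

136

In coordinates u = x + y, v = x − y the rectangle is axis-aligned; the map (x,y)→(u,v) scales areas by 2.
u-values: -2, -4, 8, 1, -1, -8; range = 8 − (-8) = 16.
v-values: 8, -6, 2, -9, -3, 2; range = 8 − (-9) = 17.
Area = (16 × 17) / 2 = 136.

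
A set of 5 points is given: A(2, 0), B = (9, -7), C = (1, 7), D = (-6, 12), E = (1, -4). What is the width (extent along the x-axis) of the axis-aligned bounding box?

max x = 9, min x = -6, so width = 15.

15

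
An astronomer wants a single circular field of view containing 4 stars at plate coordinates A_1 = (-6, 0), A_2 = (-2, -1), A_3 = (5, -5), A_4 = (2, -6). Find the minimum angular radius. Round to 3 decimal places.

A smallest enclosing disk is always determined by at most three of the input points on its boundary.
The farthest pair is A_1–A_3 with squared distance 146. The circle on this segment as diameter has centre (-0.5, -2.5) and r² = 146/4 = 36.5.
Check A_2: distance² to centre = 4.5 ≤ 36.5, so it lies inside.
All remaining points lie in this disk, and no smaller disk contains both endpoints, so this is the minimum enclosing circle.
r = √(36.5) ≈ 6.042.

6.042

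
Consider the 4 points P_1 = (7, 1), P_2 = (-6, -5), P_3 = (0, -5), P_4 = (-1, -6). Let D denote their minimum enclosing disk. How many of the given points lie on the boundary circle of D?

2

By Welzl's lemma the MEC is supported by two points (diametrically opposite) or three points (on a circumcircle).
The farthest pair is P_1–P_2 with squared distance 205. The circle on this segment as diameter has centre (0.5, -2) and r² = 205/4 = 51.25.
Check P_3: distance² to centre = 9.25 ≤ 51.25, so it lies inside.
All remaining points lie in this disk, and no smaller disk contains both endpoints, so this is the minimum enclosing circle.
The points at distance exactly r from the centre are P_1, P_2 — 2 points.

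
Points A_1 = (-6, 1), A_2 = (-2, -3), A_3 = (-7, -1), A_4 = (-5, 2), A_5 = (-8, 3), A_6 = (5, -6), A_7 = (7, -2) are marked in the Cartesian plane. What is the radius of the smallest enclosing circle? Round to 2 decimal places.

A smallest enclosing disk is always determined by at most three of the input points on its boundary.
The minimum enclosing circle is determined by three boundary points: A_5, A_6, A_7.
Their circumcentre is (-6/7, -4/7) with r² = 3125/49.
The farthest remaining point A_3 is at distance² 1858/49 ≤ 3125/49.
r = √(3125/49) ≈ 7.99.

7.99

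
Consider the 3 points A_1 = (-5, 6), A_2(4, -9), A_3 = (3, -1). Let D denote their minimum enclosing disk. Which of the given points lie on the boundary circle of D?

Side lengths²: A_1A_2² = 306, A_1A_3² = 113, A_2A_3² = 65.
Since A_1A_2² = 306 ≥ 113 + 65 = 178, the angle opposite A_1A_2 is not acute, so the smallest enclosing circle has A_1A_2 as diameter.
Centre = midpoint of A_1A_2 = (-0.5, -1.5), r² = 306/4 = 76.5.
The points at distance exactly r from the centre are A_1, A_2 — 2 points.

A_1, A_2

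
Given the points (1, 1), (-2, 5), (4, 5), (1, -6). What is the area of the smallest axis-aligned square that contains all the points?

The bounding box has width 6 and height 11.
An axis-aligned square enclosing the set must have side ≥ max(width, height).
So the minimum side is max(6, 11) = 11.
Area = 11² = 121.

121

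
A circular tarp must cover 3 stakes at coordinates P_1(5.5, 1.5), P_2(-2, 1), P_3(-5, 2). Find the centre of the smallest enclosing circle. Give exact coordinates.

Side lengths²: P_1P_2² = 56.5, P_1P_3² = 110.5, P_2P_3² = 10.
Since P_1P_3² = 110.5 ≥ 56.5 + 10 = 66.5, the angle opposite P_1P_3 is not acute, so the smallest enclosing circle has P_1P_3 as diameter.
Centre = midpoint of P_1P_3 = (0.25, 1.75), r² = 110.5/4 = 27.625.
Centre = (0.25, 1.75).

(0.25, 1.75)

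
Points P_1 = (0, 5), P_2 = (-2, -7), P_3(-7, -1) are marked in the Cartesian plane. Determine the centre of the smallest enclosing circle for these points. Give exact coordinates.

Side lengths²: P_1P_2² = 148, P_1P_3² = 85, P_2P_3² = 61.
Since P_1P_2² = 148 ≥ 85 + 61 = 146, the angle opposite P_1P_2 is not acute, so the smallest enclosing circle has P_1P_2 as diameter.
Centre = midpoint of P_1P_2 = (-1, -1), r² = 148/4 = 37.
Centre = (-1, -1).

(-1, -1)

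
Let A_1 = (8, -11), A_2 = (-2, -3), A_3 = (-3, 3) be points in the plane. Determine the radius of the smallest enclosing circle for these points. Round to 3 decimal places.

8.902

Side lengths²: A_1A_2² = 164, A_1A_3² = 317, A_2A_3² = 37.
Since A_1A_3² = 317 ≥ 164 + 37 = 201, the angle opposite A_1A_3 is not acute, so the smallest enclosing circle has A_1A_3 as diameter.
Centre = midpoint of A_1A_3 = (2.5, -4), r² = 317/4 = 79.25.
r = √(79.25) ≈ 8.902.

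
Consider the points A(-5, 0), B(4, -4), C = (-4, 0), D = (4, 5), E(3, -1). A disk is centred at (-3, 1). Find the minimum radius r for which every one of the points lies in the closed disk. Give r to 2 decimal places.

8.60

The required radius is the distance from (-3, 1) to the farthest point.
Squared distances: 5, 74, 2, 65, 40.
Maximum is 74, attained at B.
r = √74 ≈ 8.60.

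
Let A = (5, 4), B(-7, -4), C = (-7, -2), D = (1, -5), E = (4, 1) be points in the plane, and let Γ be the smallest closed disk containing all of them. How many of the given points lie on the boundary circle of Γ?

The minimum enclosing circle of a finite set is fixed by two of the points (as a diameter) or three (as a circumcircle).
The farthest pair is A–B with squared distance 208. The circle on this segment as diameter has centre (-1, 0) and r² = 208/4 = 52.
Check C: distance² to centre = 40 ≤ 52, so it lies inside.
All remaining points lie in this disk, and no smaller disk contains both endpoints, so this is the minimum enclosing circle.
The points at distance exactly r from the centre are A, B — 2 points.

2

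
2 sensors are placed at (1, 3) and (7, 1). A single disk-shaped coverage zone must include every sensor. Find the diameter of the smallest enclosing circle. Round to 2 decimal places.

6.32

The smallest circle enclosing two points has them as diameter endpoints.
Centre = midpoint = (4, 2); r² = |(1, 3)−(7, 1)|²/4 = 40/4 = 10.
Diameter = 2r = 2√10 ≈ 6.32.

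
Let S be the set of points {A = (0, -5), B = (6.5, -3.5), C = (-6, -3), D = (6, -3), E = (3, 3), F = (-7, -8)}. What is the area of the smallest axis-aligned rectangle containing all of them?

x ranges over [-7, 6.5], width 13.5.
y ranges over [-8, 3], height 11.
Area = 13.5 × 11 = 148.5.

148.5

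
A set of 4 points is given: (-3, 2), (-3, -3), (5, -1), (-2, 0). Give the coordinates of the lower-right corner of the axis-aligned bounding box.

x-range [-3, 5], y-range [-3, 2].
The lower-right corner is (5, -3).

(5, -3)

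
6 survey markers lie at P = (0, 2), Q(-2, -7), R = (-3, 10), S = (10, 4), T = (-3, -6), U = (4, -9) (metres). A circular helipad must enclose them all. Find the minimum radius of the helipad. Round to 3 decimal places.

10.124

By Welzl's lemma the MEC is supported by two points (diametrically opposite) or three points (on a circumcircle).
The farthest pair is R–U with squared distance 410. The circle on this segment as diameter has centre (0.5, 0.5) and r² = 410/4 = 102.5.
Check P: distance² to centre = 2.5 ≤ 102.5, so it lies inside.
All remaining points lie in this disk, and no smaller disk contains both endpoints, so this is the minimum enclosing circle.
r = √(102.5) ≈ 10.124.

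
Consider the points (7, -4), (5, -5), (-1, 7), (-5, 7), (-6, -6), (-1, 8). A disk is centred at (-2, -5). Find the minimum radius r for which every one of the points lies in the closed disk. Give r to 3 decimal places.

13.038

The required radius is the distance from (-2, -5) to the farthest point.
Squared distances: 82, 49, 145, 153, 17, 170.
Maximum is 170, attained at (-1, 8).
r = √170 ≈ 13.038.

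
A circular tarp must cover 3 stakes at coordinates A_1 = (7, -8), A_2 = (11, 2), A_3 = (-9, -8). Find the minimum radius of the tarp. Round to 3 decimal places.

Side lengths²: A_1A_2² = 116, A_1A_3² = 256, A_2A_3² = 500.
Since A_2A_3² = 500 ≥ 256 + 116 = 372, the angle opposite A_2A_3 is not acute, so the smallest enclosing circle has A_2A_3 as diameter.
Centre = midpoint of A_2A_3 = (1, -3), r² = 500/4 = 125.
r = √125 ≈ 11.180.

11.180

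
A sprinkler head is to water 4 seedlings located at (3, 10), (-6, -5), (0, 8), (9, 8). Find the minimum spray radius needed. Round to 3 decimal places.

The minimum enclosing circle of a finite set is fixed by two of the points (as a diameter) or three (as a circumcircle).
The farthest pair is (-6, -5)–(9, 8) with squared distance 394. The circle on this segment as diameter has centre (1.5, 1.5) and r² = 394/4 = 98.5.
Check (3, 10): distance² to centre = 74.5 ≤ 98.5, so it lies inside.
All remaining points lie in this disk, and no smaller disk contains both endpoints, so this is the minimum enclosing circle.
r = √(98.5) ≈ 9.925.

9.925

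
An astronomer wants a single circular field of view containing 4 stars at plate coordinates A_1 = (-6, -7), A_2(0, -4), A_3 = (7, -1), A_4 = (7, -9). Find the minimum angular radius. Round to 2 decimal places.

The minimum enclosing circle is determined by three boundary points: A_1, A_3, A_4.
Their circumcentre is (25/26, -5) with r² = 35465/676.
The farthest remaining point A_2 is at distance² 1301/676 ≤ 35465/676.
r = √(35465/676) ≈ 7.24.

7.24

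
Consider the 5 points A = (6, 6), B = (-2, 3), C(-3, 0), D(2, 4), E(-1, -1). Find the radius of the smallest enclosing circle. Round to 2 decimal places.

5.41

The minimum enclosing circle of a finite set is fixed by two of the points (as a diameter) or three (as a circumcircle).
The farthest pair is A–C with squared distance 117. The circle on this segment as diameter has centre (1.5, 3) and r² = 117/4 = 29.25.
Check B: distance² to centre = 12.25 ≤ 29.25, so it lies inside.
All remaining points lie in this disk, and no smaller disk contains both endpoints, so this is the minimum enclosing circle.
r = √(29.25) ≈ 5.41.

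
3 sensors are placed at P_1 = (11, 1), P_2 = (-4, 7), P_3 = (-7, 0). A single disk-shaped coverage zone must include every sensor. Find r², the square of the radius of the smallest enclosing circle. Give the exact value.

81.25

Side lengths²: P_1P_2² = 261, P_1P_3² = 325, P_2P_3² = 58.
Since P_1P_3² = 325 ≥ 261 + 58 = 319, the angle opposite P_1P_3 is not acute, so the smallest enclosing circle has P_1P_3 as diameter.
Centre = midpoint of P_1P_3 = (2, 0.5), r² = 325/4 = 81.25.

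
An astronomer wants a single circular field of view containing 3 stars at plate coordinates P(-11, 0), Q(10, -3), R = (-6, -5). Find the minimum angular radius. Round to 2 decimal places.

10.61

Side lengths²: PQ² = 450, PR² = 50, QR² = 260.
Since PQ² = 450 ≥ 260 + 50 = 310, the angle opposite PQ is not acute, so the smallest enclosing circle has PQ as diameter.
Centre = midpoint of PQ = (-0.5, -1.5), r² = 450/4 = 112.5.
r = √(112.5) ≈ 10.61.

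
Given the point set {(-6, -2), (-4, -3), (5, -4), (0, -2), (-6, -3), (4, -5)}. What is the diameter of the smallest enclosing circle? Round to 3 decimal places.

11.180

By Welzl's lemma the MEC is supported by two points (diametrically opposite) or three points (on a circumcircle).
The farthest pair is (-6, -2)–(5, -4) with squared distance 125. The circle on this segment as diameter has centre (-0.5, -3) and r² = 125/4 = 31.25.
Check (-4, -3): distance² to centre = 12.25 ≤ 31.25, so it lies inside.
All remaining points lie in this disk, and no smaller disk contains both endpoints, so this is the minimum enclosing circle.
Diameter = 2r = 2√(31.25) ≈ 11.180.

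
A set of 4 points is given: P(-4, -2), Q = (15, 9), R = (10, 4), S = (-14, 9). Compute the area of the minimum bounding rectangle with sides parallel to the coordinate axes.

319

x ranges over [-14, 15], width 29.
y ranges over [-2, 9], height 11.
Area = 29 × 11 = 319.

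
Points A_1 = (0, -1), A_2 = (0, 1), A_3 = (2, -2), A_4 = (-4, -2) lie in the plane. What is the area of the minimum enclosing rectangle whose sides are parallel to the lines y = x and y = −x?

In coordinates u = x + y, v = x − y the rectangle is axis-aligned; the map (x,y)→(u,v) scales areas by 2.
u-values: -1, 1, 0, -6; range = 1 − (-6) = 7.
v-values: 1, -1, 4, -2; range = 4 − (-2) = 6.
Area = (7 × 6) / 2 = 21.

21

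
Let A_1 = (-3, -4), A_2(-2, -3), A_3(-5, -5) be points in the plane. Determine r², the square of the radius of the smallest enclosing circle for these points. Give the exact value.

Side lengths²: A_1A_2² = 2, A_1A_3² = 5, A_2A_3² = 13.
Since A_2A_3² = 13 ≥ 5 + 2 = 7, the angle opposite A_2A_3 is not acute, so the smallest enclosing circle has A_2A_3 as diameter.
Centre = midpoint of A_2A_3 = (-3.5, -4), r² = 13/4 = 3.25.

3.25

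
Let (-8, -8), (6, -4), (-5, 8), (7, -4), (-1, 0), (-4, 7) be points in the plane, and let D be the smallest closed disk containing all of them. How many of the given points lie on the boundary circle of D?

A smallest enclosing disk is always determined by at most three of the input points on its boundary.
The minimum enclosing circle is determined by three boundary points: (-8, -8), (-5, 8), (7, -4).
Their circumcentre is (-71/38, -33/38) with r² = 63865/722.
The farthest remaining point (6, -4) is at distance² 51781/722 ≤ 63865/722.
The points at distance exactly r from the centre are (-8, -8), (-5, 8), (7, -4) — 3 points.

3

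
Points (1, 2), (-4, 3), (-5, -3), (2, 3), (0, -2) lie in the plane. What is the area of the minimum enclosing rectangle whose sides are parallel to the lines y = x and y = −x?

In coordinates u = x + y, v = x − y the rectangle is axis-aligned; the map (x,y)→(u,v) scales areas by 2.
u-values: 3, -1, -8, 5, -2; range = 5 − (-8) = 13.
v-values: -1, -7, -2, -1, 2; range = 2 − (-7) = 9.
Area = (13 × 9) / 2 = 58.5.

58.5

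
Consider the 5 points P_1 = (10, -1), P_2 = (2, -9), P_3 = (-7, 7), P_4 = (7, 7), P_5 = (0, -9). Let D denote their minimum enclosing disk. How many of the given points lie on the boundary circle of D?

3

A smallest enclosing disk is always determined by at most three of the input points on its boundary.
The minimum enclosing circle is determined by three boundary points: P_1, P_2, P_3.
Their circumcentre is (0.38, 0.62) with r² = 95.1688.
The farthest remaining point P_5 is at distance² 92.6888 ≤ 95.1688.
The points at distance exactly r from the centre are P_1, P_2, P_3 — 3 points.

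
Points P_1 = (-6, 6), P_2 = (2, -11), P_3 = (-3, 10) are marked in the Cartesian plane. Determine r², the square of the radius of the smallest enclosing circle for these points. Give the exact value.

116.5

Side lengths²: P_1P_2² = 353, P_1P_3² = 25, P_2P_3² = 466.
Since P_2P_3² = 466 ≥ 353 + 25 = 378, the angle opposite P_2P_3 is not acute, so the smallest enclosing circle has P_2P_3 as diameter.
Centre = midpoint of P_2P_3 = (-0.5, -0.5), r² = 466/4 = 116.5.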